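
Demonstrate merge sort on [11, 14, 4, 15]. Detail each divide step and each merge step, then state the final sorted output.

Merge sort trace:

Split: [11, 14, 4, 15] -> [11, 14] and [4, 15]
  Split: [11, 14] -> [11] and [14]
  Merge: [11] + [14] -> [11, 14]
  Split: [4, 15] -> [4] and [15]
  Merge: [4] + [15] -> [4, 15]
Merge: [11, 14] + [4, 15] -> [4, 11, 14, 15]

Final sorted array: [4, 11, 14, 15]

The merge sort proceeds by recursively splitting the array and merging sorted halves.
After all merges, the sorted array is [4, 11, 14, 15].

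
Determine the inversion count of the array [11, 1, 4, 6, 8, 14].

Finding inversions in [11, 1, 4, 6, 8, 14]:

(0, 1): arr[0]=11 > arr[1]=1
(0, 2): arr[0]=11 > arr[2]=4
(0, 3): arr[0]=11 > arr[3]=6
(0, 4): arr[0]=11 > arr[4]=8

Total inversions: 4

The array has 4 inversion(s): (0,1), (0,2), (0,3), (0,4). Each pair (i,j) satisfies i < j and arr[i] > arr[j].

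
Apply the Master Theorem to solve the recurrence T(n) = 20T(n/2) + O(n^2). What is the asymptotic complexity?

Master Theorem for T(n) = 20T(n/2) + O(n^2):

a = 20, b = 2, c = 2
log_b(a) = log_2(20) = 4.3219

Case 1: c = 2 < log_2(20) = 4.3219
T(n) = O(n^(log_2 20))

For T(n) = 20T(n/2) + O(n^2): log_2(20) = 4.3219. This is Case 1 of the Master Theorem (c < log_b(a), work dominated by leaves), giving O(n^(log_2 20)).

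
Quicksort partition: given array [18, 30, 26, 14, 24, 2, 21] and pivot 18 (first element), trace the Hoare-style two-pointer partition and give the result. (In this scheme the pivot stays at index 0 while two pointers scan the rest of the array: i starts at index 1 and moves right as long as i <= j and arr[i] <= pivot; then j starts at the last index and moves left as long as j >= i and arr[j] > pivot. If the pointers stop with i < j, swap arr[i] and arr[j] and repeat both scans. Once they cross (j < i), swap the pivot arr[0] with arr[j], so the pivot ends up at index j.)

Hoare-style two-pointer partition with pivot = 18:

Initial array: [18, 30, 26, 14, 24, 2, 21]

Pointers start at i = 1, j = 6.
i stops at index 1 (arr[1]=30 > 18), j stops at index 5 (arr[5]=2 <= 18): swap arr[1] and arr[5], array becomes [18, 2, 26, 14, 24, 30, 21]
i stops at index 2 (arr[2]=26 > 18), j stops at index 3 (arr[3]=14 <= 18): swap arr[2] and arr[3], array becomes [18, 2, 14, 26, 24, 30, 21]
i ends at 3, j ends at 2: the pointers have crossed (j < i), so scanning stops.

Swap pivot arr[0] with arr[2] to place pivot at position 2: [14, 2, 18, 26, 24, 30, 21]
Pivot position: 2

After partitioning with pivot 18, the array becomes [14, 2, 18, 26, 24, 30, 21]. The pivot is placed at index 2. All elements to the left of the pivot are <= 18, and all elements to the right are > 18.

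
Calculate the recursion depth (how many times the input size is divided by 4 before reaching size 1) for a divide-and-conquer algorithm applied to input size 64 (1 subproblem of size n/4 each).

For divide and conquer with division factor 4:

Problem sizes at each level:
Level 0: 64
Level 1: 16
Level 2: 4
Level 3: 1

The root is level 0 and the size-1 base case is level 3 (the tree spans levels 0 through 3, i.e. 4 levels counting the root), so the depth is the number of divisions: log_4(64) = 3

The recursion tree depth is log_4(64) = 3. At each level, the problem size is divided by 4, so it takes 3 divisions to reduce to a base case of size 1. The algorithm makes 1 recursive call at each level.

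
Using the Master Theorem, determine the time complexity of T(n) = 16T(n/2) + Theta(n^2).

Master Theorem for T(n) = 16T(n/2) + O(n^2):

a = 16, b = 2, c = 2
log_b(a) = log_2(16) = 4.0000

Case 1: c = 2 < log_2(16) = 4.0000
T(n) = O(n^(log_2 16)) = O(n^4)

For T(n) = 16T(n/2) + O(n^2): log_2(16) = 4.0000. This is Case 1 of the Master Theorem (c < log_b(a), work dominated by leaves), giving O(n^4).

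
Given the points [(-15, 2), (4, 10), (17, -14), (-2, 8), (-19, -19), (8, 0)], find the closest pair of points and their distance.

Computing all pairwise distances among 6 points:

d((-15, 2), (4, 10)) = 20.6155
d((-15, 2), (17, -14)) = 35.7771
d((-15, 2), (-2, 8)) = 14.3178
d((-15, 2), (-19, -19)) = 21.3776
d((-15, 2), (8, 0)) = 23.0868
d((4, 10), (17, -14)) = 27.2947
d((4, 10), (-2, 8)) = 6.3246 <-- minimum
d((4, 10), (-19, -19)) = 37.0135
d((4, 10), (8, 0)) = 10.7703
d((17, -14), (-2, 8)) = 29.0689
d((17, -14), (-19, -19)) = 36.3456
d((17, -14), (8, 0)) = 16.6433
d((-2, 8), (-19, -19)) = 31.9061
d((-2, 8), (8, 0)) = 12.8062
d((-19, -19), (8, 0)) = 33.0151

Closest pair: (4, 10) and (-2, 8) with distance 6.3246

The closest pair is (4, 10) and (-2, 8) with Euclidean distance 6.3246. For 6 points, brute-force pairwise comparison is shown above. For large n, the divide-and-conquer algorithm (sort by x, recurse on halves, check the dividing strip) achieves O(n log n).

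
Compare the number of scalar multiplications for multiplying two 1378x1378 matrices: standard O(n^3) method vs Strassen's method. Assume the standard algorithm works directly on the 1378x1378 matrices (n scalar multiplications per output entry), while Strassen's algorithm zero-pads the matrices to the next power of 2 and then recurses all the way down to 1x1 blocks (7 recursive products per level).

Matrix multiplication for 1378x1378 matrices:

Strassen's algorithm requires power-of-2 dimensions. Pad 1378x1378 to 2048x2048 (next power of 2).

Standard algorithm: 1378^3 = 2616662152 multiplications
Strassen's algorithm: 7^(log2(2048)) = 7^11 = 1977326743 multiplications
Savings: 2616662152 - 1977326743 = 639335409 multiplications

Standard: 2616662152 multiplications (1378^3). Strassen: 1977326743 multiplications (7^11, after padding to 2048x2048). Strassen reduces 8 recursive multiplications to 7 at each level.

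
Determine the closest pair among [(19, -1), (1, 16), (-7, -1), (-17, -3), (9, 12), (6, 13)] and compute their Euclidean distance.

Computing all pairwise distances among 6 points:

d((19, -1), (1, 16)) = 24.7588
d((19, -1), (-7, -1)) = 26.0
d((19, -1), (-17, -3)) = 36.0555
d((19, -1), (9, 12)) = 16.4012
d((19, -1), (6, 13)) = 19.105
d((1, 16), (-7, -1)) = 18.7883
d((1, 16), (-17, -3)) = 26.1725
d((1, 16), (9, 12)) = 8.9443
d((1, 16), (6, 13)) = 5.831
d((-7, -1), (-17, -3)) = 10.198
d((-7, -1), (9, 12)) = 20.6155
d((-7, -1), (6, 13)) = 19.105
d((-17, -3), (9, 12)) = 30.0167
d((-17, -3), (6, 13)) = 28.0179
d((9, 12), (6, 13)) = 3.1623 <-- minimum

Closest pair: (9, 12) and (6, 13) with distance 3.1623

The closest pair is (9, 12) and (6, 13) with Euclidean distance 3.1623. For 6 points, brute-force pairwise comparison is shown above. For large n, the divide-and-conquer algorithm (sort by x, recurse on halves, check the dividing strip) achieves O(n log n).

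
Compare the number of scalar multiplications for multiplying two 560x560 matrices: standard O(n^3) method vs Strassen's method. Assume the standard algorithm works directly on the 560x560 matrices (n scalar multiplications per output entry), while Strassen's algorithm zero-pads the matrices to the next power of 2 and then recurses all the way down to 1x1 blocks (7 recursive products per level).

Matrix multiplication for 560x560 matrices:

Strassen's algorithm requires power-of-2 dimensions. Pad 560x560 to 1024x1024 (next power of 2).

Standard algorithm: 560^3 = 175616000 multiplications
Strassen's algorithm: 7^(log2(1024)) = 7^10 = 282475249 multiplications
Difference: 175616000 - 282475249 = -106859249 (Strassen uses MORE here due to padding overhead — for small or just-over-power-of-2 n, padding can outweigh the per-level savings)

Standard: 175616000 multiplications (560^3). Strassen: 282475249 multiplications (7^10, after padding to 1024x1024). Strassen reduces 8 recursive multiplications to 7 at each level.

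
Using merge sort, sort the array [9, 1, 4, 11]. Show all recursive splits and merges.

Merge sort trace:

Split: [9, 1, 4, 11] -> [9, 1] and [4, 11]
  Split: [9, 1] -> [9] and [1]
  Merge: [9] + [1] -> [1, 9]
  Split: [4, 11] -> [4] and [11]
  Merge: [4] + [11] -> [4, 11]
Merge: [1, 9] + [4, 11] -> [1, 4, 9, 11]

Final sorted array: [1, 4, 9, 11]

The merge sort proceeds by recursively splitting the array and merging sorted halves.
After all merges, the sorted array is [1, 4, 9, 11].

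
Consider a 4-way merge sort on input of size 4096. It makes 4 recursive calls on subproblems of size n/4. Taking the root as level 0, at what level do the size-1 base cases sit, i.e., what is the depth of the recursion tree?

For divide and conquer with division factor 4:

Problem sizes at each level:
Level 0: 4096
Level 1: 1024
Level 2: 256
Level 3: 64
Level 4: 16
Level 5: 4
Level 6: 1

The root is level 0 and the size-1 base case is level 6 (the tree spans levels 0 through 6, i.e. 7 levels counting the root), so the depth is the number of divisions: log_4(4096) = 6

The recursion tree depth is log_4(4096) = 6. At each level, the problem size is divided by 4, so it takes 6 divisions to reduce to a base case of size 1. The algorithm makes 4 recursive calls at each level.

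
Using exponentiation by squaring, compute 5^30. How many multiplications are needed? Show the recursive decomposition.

Computing 5^30 by squaring (build up from 5^1; each line after the first costs one multiplication):

5^1 = 5
5^2 = (5^1)^2 = 5^2 = 25
5^3 = 5 * 5^2 = 5 * 25 = 125
5^6 = (5^3)^2 = 125^2 = 15625
5^7 = 5 * 5^6 = 5 * 15625 = 78125
5^14 = (5^7)^2 = 78125^2 = 6103515625
5^15 = 5 * 5^14 = 5 * 6103515625 = 30517578125
5^30 = (5^15)^2 = 30517578125^2 = 931322574615478515625

Result: 931322574615478515625
Multiplications needed: 7 (7 lines after 5^1)

5^30 = 931322574615478515625. Using exponentiation by squaring, this requires 7 multiplications. The key idea: if the exponent is even, square the half-power; if odd, multiply by the base once.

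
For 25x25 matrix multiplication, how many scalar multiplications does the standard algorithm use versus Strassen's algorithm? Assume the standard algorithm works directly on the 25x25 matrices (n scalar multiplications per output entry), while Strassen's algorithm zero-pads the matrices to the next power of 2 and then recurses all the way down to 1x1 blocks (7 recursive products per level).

Matrix multiplication for 25x25 matrices:

Strassen's algorithm requires power-of-2 dimensions. Pad 25x25 to 32x32 (next power of 2).

Standard algorithm: 25^3 = 15625 multiplications
Strassen's algorithm: 7^(log2(32)) = 7^5 = 16807 multiplications
Difference: 15625 - 16807 = -1182 (Strassen uses MORE here due to padding overhead — for small or just-over-power-of-2 n, padding can outweigh the per-level savings)

Standard: 15625 multiplications (25^3). Strassen: 16807 multiplications (7^5, after padding to 32x32). Strassen reduces 8 recursive multiplications to 7 at each level.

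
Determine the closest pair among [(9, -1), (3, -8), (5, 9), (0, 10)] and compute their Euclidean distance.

Computing all pairwise distances among 4 points:

d((9, -1), (3, -8)) = 9.2195
d((9, -1), (5, 9)) = 10.7703
d((9, -1), (0, 10)) = 14.2127
d((3, -8), (5, 9)) = 17.1172
d((3, -8), (0, 10)) = 18.2483
d((5, 9), (0, 10)) = 5.099 <-- minimum

Closest pair: (5, 9) and (0, 10) with distance 5.099

The closest pair is (5, 9) and (0, 10) with Euclidean distance 5.099. For 4 points, brute-force pairwise comparison is shown above. For large n, the divide-and-conquer algorithm (sort by x, recurse on halves, check the dividing strip) achieves O(n log n).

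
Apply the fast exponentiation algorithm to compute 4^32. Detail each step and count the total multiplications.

Computing 4^32 by squaring (build up from 4^1; each line after the first costs one multiplication):

4^1 = 4
4^2 = (4^1)^2 = 4^2 = 16
4^4 = (4^2)^2 = 16^2 = 256
4^8 = (4^4)^2 = 256^2 = 65536
4^16 = (4^8)^2 = 65536^2 = 4294967296
4^32 = (4^16)^2 = 4294967296^2 = 18446744073709551616

Result: 18446744073709551616
Multiplications needed: 5 (5 lines after 4^1)

4^32 = 18446744073709551616. Using exponentiation by squaring, this requires 5 multiplications. The key idea: if the exponent is even, square the half-power; if odd, multiply by the base once.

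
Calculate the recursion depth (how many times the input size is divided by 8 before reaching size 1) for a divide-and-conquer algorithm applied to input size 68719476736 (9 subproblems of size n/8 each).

For divide and conquer with division factor 8:

Problem sizes at each level:
Level 0: 68719476736
Level 1: 8589934592
Level 2: 1073741824
Level 3: 134217728
Level 4: 16777216
Level 5: 2097152
Level 6: 262144
Level 7: 32768
Level 8: 4096
Level 9: 512
Level 10: 64
Level 11: 8
Level 12: 1

The root is level 0 and the size-1 base case is level 12 (the tree spans levels 0 through 12, i.e. 13 levels counting the root), so the depth is the number of divisions: log_8(68719476736) = 12

The recursion tree depth is log_8(68719476736) = 12. At each level, the problem size is divided by 8, so it takes 12 divisions to reduce to a base case of size 1. The algorithm makes 9 recursive calls at each level.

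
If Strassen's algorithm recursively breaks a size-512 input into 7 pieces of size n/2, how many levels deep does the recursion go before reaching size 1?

For divide and conquer with division factor 2:

Problem sizes at each level:
Level 0: 512
Level 1: 256
Level 2: 128
Level 3: 64
Level 4: 32
Level 5: 16
Level 6: 8
Level 7: 4
Level 8: 2
Level 9: 1

The root is level 0 and the size-1 base case is level 9 (the tree spans levels 0 through 9, i.e. 10 levels counting the root), so the depth is the number of divisions: log_2(512) = 9

The recursion tree depth is log_2(512) = 9. At each level, the problem size is divided by 2, so it takes 9 divisions to reduce to a base case of size 1. The algorithm makes 7 recursive calls at each level.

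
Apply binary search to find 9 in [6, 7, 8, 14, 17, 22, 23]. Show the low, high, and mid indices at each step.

Binary search for 9 in [6, 7, 8, 14, 17, 22, 23]:

lo=0, hi=6, mid=3, arr[mid]=14 -> 14 > 9, search left half
lo=0, hi=2, mid=1, arr[mid]=7 -> 7 < 9, search right half
lo=2, hi=2, mid=2, arr[mid]=8 -> 8 < 9, search right half
lo=3 > hi=2, target 9 not found

Binary search determines that 9 is not in the array after 3 comparisons. The search space was exhausted without finding the target.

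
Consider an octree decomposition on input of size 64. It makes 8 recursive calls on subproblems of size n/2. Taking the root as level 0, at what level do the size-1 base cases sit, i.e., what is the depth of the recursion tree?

For divide and conquer with division factor 2:

Problem sizes at each level:
Level 0: 64
Level 1: 32
Level 2: 16
Level 3: 8
Level 4: 4
Level 5: 2
Level 6: 1

The root is level 0 and the size-1 base case is level 6 (the tree spans levels 0 through 6, i.e. 7 levels counting the root), so the depth is the number of divisions: log_2(64) = 6

The recursion tree depth is log_2(64) = 6. At each level, the problem size is divided by 2, so it takes 6 divisions to reduce to a base case of size 1. The algorithm makes 8 recursive calls at each level.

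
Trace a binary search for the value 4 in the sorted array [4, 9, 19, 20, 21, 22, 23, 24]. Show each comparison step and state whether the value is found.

Binary search for 4 in [4, 9, 19, 20, 21, 22, 23, 24]:

lo=0, hi=7, mid=3, arr[mid]=20 -> 20 > 4, search left half
lo=0, hi=2, mid=1, arr[mid]=9 -> 9 > 4, search left half
lo=0, hi=0, mid=0, arr[mid]=4 -> Found target at index 0!

Binary search finds 4 at index 0 after 3 comparisons. The search repeatedly halves the search space by comparing with the middle element.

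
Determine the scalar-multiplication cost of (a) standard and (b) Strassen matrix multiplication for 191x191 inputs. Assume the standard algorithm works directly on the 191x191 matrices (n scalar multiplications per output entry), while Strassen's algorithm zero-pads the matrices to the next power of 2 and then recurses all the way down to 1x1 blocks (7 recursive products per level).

Matrix multiplication for 191x191 matrices:

Strassen's algorithm requires power-of-2 dimensions. Pad 191x191 to 256x256 (next power of 2).

Standard algorithm: 191^3 = 6967871 multiplications
Strassen's algorithm: 7^(log2(256)) = 7^8 = 5764801 multiplications
Savings: 6967871 - 5764801 = 1203070 multiplications

Standard: 6967871 multiplications (191^3). Strassen: 5764801 multiplications (7^8, after padding to 256x256). Strassen reduces 8 recursive multiplications to 7 at each level.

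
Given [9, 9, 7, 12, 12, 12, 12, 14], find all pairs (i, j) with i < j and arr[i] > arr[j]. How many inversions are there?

Finding inversions in [9, 9, 7, 12, 12, 12, 12, 14]:

(0, 2): arr[0]=9 > arr[2]=7
(1, 2): arr[1]=9 > arr[2]=7

Total inversions: 2

The array has 2 inversion(s): (0,2), (1,2). Each pair (i,j) satisfies i < j and arr[i] > arr[j].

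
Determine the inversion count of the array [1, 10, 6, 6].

Finding inversions in [1, 10, 6, 6]:

(1, 2): arr[1]=10 > arr[2]=6
(1, 3): arr[1]=10 > arr[3]=6

Total inversions: 2

The array has 2 inversion(s): (1,2), (1,3). Each pair (i,j) satisfies i < j and arr[i] > arr[j].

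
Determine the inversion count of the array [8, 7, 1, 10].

Finding inversions in [8, 7, 1, 10]:

(0, 1): arr[0]=8 > arr[1]=7
(0, 2): arr[0]=8 > arr[2]=1
(1, 2): arr[1]=7 > arr[2]=1

Total inversions: 3

The array has 3 inversion(s): (0,1), (0,2), (1,2). Each pair (i,j) satisfies i < j and arr[i] > arr[j].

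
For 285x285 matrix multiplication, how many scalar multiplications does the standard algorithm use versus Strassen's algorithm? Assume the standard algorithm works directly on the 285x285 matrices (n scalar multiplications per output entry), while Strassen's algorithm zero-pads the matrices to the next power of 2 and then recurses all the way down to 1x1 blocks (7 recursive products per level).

Matrix multiplication for 285x285 matrices:

Strassen's algorithm requires power-of-2 dimensions. Pad 285x285 to 512x512 (next power of 2).

Standard algorithm: 285^3 = 23149125 multiplications
Strassen's algorithm: 7^(log2(512)) = 7^9 = 40353607 multiplications
Difference: 23149125 - 40353607 = -17204482 (Strassen uses MORE here due to padding overhead — for small or just-over-power-of-2 n, padding can outweigh the per-level savings)

Standard: 23149125 multiplications (285^3). Strassen: 40353607 multiplications (7^9, after padding to 512x512). Strassen reduces 8 recursive multiplications to 7 at each level.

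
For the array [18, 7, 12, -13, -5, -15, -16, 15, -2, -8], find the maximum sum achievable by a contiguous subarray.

Using Kadane's algorithm on [18, 7, 12, -13, -5, -15, -16, 15, -2, -8]:

Scanning through the array:
Position 1 (value 7): max_ending_here = 25, max_so_far = 25
Position 2 (value 12): max_ending_here = 37, max_so_far = 37
Position 3 (value -13): max_ending_here = 24, max_so_far = 37
Position 4 (value -5): max_ending_here = 19, max_so_far = 37
Position 5 (value -15): max_ending_here = 4, max_so_far = 37
Position 6 (value -16): max_ending_here = -12, max_so_far = 37
Position 7 (value 15): max_ending_here = 15, max_so_far = 37
Position 8 (value -2): max_ending_here = 13, max_so_far = 37
Position 9 (value -8): max_ending_here = 5, max_so_far = 37

Maximum subarray: [18, 7, 12]
Maximum sum: 37

The maximum subarray is [18, 7, 12] with sum 37. This subarray runs from index 0 to index 2.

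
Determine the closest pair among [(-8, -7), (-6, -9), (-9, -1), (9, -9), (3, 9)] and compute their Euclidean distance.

Computing all pairwise distances among 5 points:

d((-8, -7), (-6, -9)) = 2.8284 <-- minimum
d((-8, -7), (-9, -1)) = 6.0828
d((-8, -7), (9, -9)) = 17.1172
d((-8, -7), (3, 9)) = 19.4165
d((-6, -9), (-9, -1)) = 8.544
d((-6, -9), (9, -9)) = 15.0
d((-6, -9), (3, 9)) = 20.1246
d((-9, -1), (9, -9)) = 19.6977
d((-9, -1), (3, 9)) = 15.6205
d((9, -9), (3, 9)) = 18.9737

Closest pair: (-8, -7) and (-6, -9) with distance 2.8284

The closest pair is (-8, -7) and (-6, -9) with Euclidean distance 2.8284. For 5 points, brute-force pairwise comparison is shown above. For large n, the divide-and-conquer algorithm (sort by x, recurse on halves, check the dividing strip) achieves O(n log n).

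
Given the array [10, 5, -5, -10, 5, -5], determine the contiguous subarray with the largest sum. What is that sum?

Using Kadane's algorithm on [10, 5, -5, -10, 5, -5]:

Scanning through the array:
Position 1 (value 5): max_ending_here = 15, max_so_far = 15
Position 2 (value -5): max_ending_here = 10, max_so_far = 15
Position 3 (value -10): max_ending_here = 0, max_so_far = 15
Position 4 (value 5): max_ending_here = 5, max_so_far = 15
Position 5 (value -5): max_ending_here = 0, max_so_far = 15

Maximum subarray: [10, 5]
Maximum sum: 15

The maximum subarray is [10, 5] with sum 15. This subarray runs from index 0 to index 1.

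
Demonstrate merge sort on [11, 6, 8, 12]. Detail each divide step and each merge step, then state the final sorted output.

Merge sort trace:

Split: [11, 6, 8, 12] -> [11, 6] and [8, 12]
  Split: [11, 6] -> [11] and [6]
  Merge: [11] + [6] -> [6, 11]
  Split: [8, 12] -> [8] and [12]
  Merge: [8] + [12] -> [8, 12]
Merge: [6, 11] + [8, 12] -> [6, 8, 11, 12]

Final sorted array: [6, 8, 11, 12]

The merge sort proceeds by recursively splitting the array and merging sorted halves.
After all merges, the sorted array is [6, 8, 11, 12].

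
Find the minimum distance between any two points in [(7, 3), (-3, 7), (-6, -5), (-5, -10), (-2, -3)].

Computing all pairwise distances among 5 points:

d((7, 3), (-3, 7)) = 10.7703
d((7, 3), (-6, -5)) = 15.2643
d((7, 3), (-5, -10)) = 17.6918
d((7, 3), (-2, -3)) = 10.8167
d((-3, 7), (-6, -5)) = 12.3693
d((-3, 7), (-5, -10)) = 17.1172
d((-3, 7), (-2, -3)) = 10.0499
d((-6, -5), (-5, -10)) = 5.099
d((-6, -5), (-2, -3)) = 4.4721 <-- minimum
d((-5, -10), (-2, -3)) = 7.6158

Closest pair: (-6, -5) and (-2, -3) with distance 4.4721

The closest pair is (-6, -5) and (-2, -3) with Euclidean distance 4.4721. For 5 points, brute-force pairwise comparison is shown above. For large n, the divide-and-conquer algorithm (sort by x, recurse on halves, check the dividing strip) achieves O(n log n).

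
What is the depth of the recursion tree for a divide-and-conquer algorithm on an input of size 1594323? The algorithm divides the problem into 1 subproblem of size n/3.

For divide and conquer with division factor 3:

Problem sizes at each level:
Level 0: 1594323
Level 1: 531441
Level 2: 177147
Level 3: 59049
Level 4: 19683
Level 5: 6561
Level 6: 2187
Level 7: 729
Level 8: 243
Level 9: 81
Level 10: 27
Level 11: 9
Level 12: 3
Level 13: 1

The root is level 0 and the size-1 base case is level 13 (the tree spans levels 0 through 13, i.e. 14 levels counting the root), so the depth is the number of divisions: log_3(1594323) = 13

The recursion tree depth is log_3(1594323) = 13. At each level, the problem size is divided by 3, so it takes 13 divisions to reduce to a base case of size 1. The algorithm makes 1 recursive call at each level.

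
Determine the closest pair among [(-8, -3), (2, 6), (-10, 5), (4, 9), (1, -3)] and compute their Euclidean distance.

Computing all pairwise distances among 5 points:

d((-8, -3), (2, 6)) = 13.4536
d((-8, -3), (-10, 5)) = 8.2462
d((-8, -3), (4, 9)) = 16.9706
d((-8, -3), (1, -3)) = 9.0
d((2, 6), (-10, 5)) = 12.0416
d((2, 6), (4, 9)) = 3.6056 <-- minimum
d((2, 6), (1, -3)) = 9.0554
d((-10, 5), (4, 9)) = 14.5602
d((-10, 5), (1, -3)) = 13.6015
d((4, 9), (1, -3)) = 12.3693

Closest pair: (2, 6) and (4, 9) with distance 3.6056

The closest pair is (2, 6) and (4, 9) with Euclidean distance 3.6056. For 5 points, brute-force pairwise comparison is shown above. For large n, the divide-and-conquer algorithm (sort by x, recurse on halves, check the dividing strip) achieves O(n log n).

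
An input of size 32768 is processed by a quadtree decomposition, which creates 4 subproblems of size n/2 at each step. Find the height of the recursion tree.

For divide and conquer with division factor 2:

Problem sizes at each level:
Level 0: 32768
Level 1: 16384
Level 2: 8192
Level 3: 4096
Level 4: 2048
Level 5: 1024
Level 6: 512
Level 7: 256
Level 8: 128
Level 9: 64
Level 10: 32
Level 11: 16
Level 12: 8
Level 13: 4
Level 14: 2
Level 15: 1

The root is level 0 and the size-1 base case is level 15 (the tree spans levels 0 through 15, i.e. 16 levels counting the root), so the depth is the number of divisions: log_2(32768) = 15

The recursion tree depth is log_2(32768) = 15. At each level, the problem size is divided by 2, so it takes 15 divisions to reduce to a base case of size 1. The algorithm makes 4 recursive calls at each level.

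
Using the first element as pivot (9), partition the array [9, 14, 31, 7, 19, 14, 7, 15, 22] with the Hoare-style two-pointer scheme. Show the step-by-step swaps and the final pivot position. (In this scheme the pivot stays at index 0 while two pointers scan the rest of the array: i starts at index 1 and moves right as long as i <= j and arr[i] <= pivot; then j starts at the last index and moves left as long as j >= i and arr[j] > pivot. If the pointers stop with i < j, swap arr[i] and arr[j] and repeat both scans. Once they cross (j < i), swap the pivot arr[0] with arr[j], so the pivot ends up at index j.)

Hoare-style two-pointer partition with pivot = 9:

Initial array: [9, 14, 31, 7, 19, 14, 7, 15, 22]

Pointers start at i = 1, j = 8.
i stops at index 1 (arr[1]=14 > 9), j stops at index 6 (arr[6]=7 <= 9): swap arr[1] and arr[6], array becomes [9, 7, 31, 7, 19, 14, 14, 15, 22]
i stops at index 2 (arr[2]=31 > 9), j stops at index 3 (arr[3]=7 <= 9): swap arr[2] and arr[3], array becomes [9, 7, 7, 31, 19, 14, 14, 15, 22]
i ends at 3, j ends at 2: the pointers have crossed (j < i), so scanning stops.

Swap pivot arr[0] with arr[2] to place pivot at position 2: [7, 7, 9, 31, 19, 14, 14, 15, 22]
Pivot position: 2

After partitioning with pivot 9, the array becomes [7, 7, 9, 31, 19, 14, 14, 15, 22]. The pivot is placed at index 2. All elements to the left of the pivot are <= 9, and all elements to the right are > 9.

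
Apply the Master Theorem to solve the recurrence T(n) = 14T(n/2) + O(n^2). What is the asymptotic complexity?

Master Theorem for T(n) = 14T(n/2) + O(n^2):

a = 14, b = 2, c = 2
log_b(a) = log_2(14) = 3.8074

Case 1: c = 2 < log_2(14) = 3.8074
T(n) = O(n^(log_2 14))

For T(n) = 14T(n/2) + O(n^2): log_2(14) = 3.8074. This is Case 1 of the Master Theorem (c < log_b(a), work dominated by leaves), giving O(n^(log_2 14)).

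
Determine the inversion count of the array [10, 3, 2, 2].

Finding inversions in [10, 3, 2, 2]:

(0, 1): arr[0]=10 > arr[1]=3
(0, 2): arr[0]=10 > arr[2]=2
(0, 3): arr[0]=10 > arr[3]=2
(1, 2): arr[1]=3 > arr[2]=2
(1, 3): arr[1]=3 > arr[3]=2

Total inversions: 5

The array has 5 inversion(s): (0,1), (0,2), (0,3), (1,2), (1,3). Each pair (i,j) satisfies i < j and arr[i] > arr[j].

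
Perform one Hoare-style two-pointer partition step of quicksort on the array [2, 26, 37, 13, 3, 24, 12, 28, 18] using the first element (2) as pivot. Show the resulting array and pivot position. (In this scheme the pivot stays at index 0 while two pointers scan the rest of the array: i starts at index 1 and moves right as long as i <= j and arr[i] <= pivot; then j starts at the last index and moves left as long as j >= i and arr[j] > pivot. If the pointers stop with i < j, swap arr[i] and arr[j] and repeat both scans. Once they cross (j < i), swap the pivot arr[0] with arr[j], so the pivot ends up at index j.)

Hoare-style two-pointer partition with pivot = 2:

Initial array: [2, 26, 37, 13, 3, 24, 12, 28, 18]

Pointers start at i = 1, j = 8.
i ends at 1, j ends at 0: the pointers have crossed (j < i), so scanning stops.

j = 0, so swapping arr[0] with arr[j] leaves the pivot at position 0: [2, 26, 37, 13, 3, 24, 12, 28, 18]
Pivot position: 0

After partitioning with pivot 2, the array becomes [2, 26, 37, 13, 3, 24, 12, 28, 18]. The pivot is placed at index 0. All elements to the left of the pivot are <= 2, and all elements to the right are > 2.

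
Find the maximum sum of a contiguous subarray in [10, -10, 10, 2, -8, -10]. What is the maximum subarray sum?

Using Kadane's algorithm on [10, -10, 10, 2, -8, -10]:

Scanning through the array:
Position 1 (value -10): max_ending_here = 0, max_so_far = 10
Position 2 (value 10): max_ending_here = 10, max_so_far = 10
Position 3 (value 2): max_ending_here = 12, max_so_far = 12
Position 4 (value -8): max_ending_here = 4, max_so_far = 12
Position 5 (value -10): max_ending_here = -6, max_so_far = 12

Maximum subarray: [10, -10, 10, 2]
Maximum sum: 12

The maximum subarray is [10, -10, 10, 2] with sum 12. This subarray runs from index 0 to index 3.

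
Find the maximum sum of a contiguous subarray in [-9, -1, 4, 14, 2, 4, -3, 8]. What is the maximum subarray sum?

Using Kadane's algorithm on [-9, -1, 4, 14, 2, 4, -3, 8]:

Scanning through the array:
Position 1 (value -1): max_ending_here = -1, max_so_far = -1
Position 2 (value 4): max_ending_here = 4, max_so_far = 4
Position 3 (value 14): max_ending_here = 18, max_so_far = 18
Position 4 (value 2): max_ending_here = 20, max_so_far = 20
Position 5 (value 4): max_ending_here = 24, max_so_far = 24
Position 6 (value -3): max_ending_here = 21, max_so_far = 24
Position 7 (value 8): max_ending_here = 29, max_so_far = 29

Maximum subarray: [4, 14, 2, 4, -3, 8]
Maximum sum: 29

The maximum subarray is [4, 14, 2, 4, -3, 8] with sum 29. This subarray runs from index 2 to index 7.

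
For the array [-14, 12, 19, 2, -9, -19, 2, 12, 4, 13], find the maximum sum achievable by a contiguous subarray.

Using Kadane's algorithm on [-14, 12, 19, 2, -9, -19, 2, 12, 4, 13]:

Scanning through the array:
Position 1 (value 12): max_ending_here = 12, max_so_far = 12
Position 2 (value 19): max_ending_here = 31, max_so_far = 31
Position 3 (value 2): max_ending_here = 33, max_so_far = 33
Position 4 (value -9): max_ending_here = 24, max_so_far = 33
Position 5 (value -19): max_ending_here = 5, max_so_far = 33
Position 6 (value 2): max_ending_here = 7, max_so_far = 33
Position 7 (value 12): max_ending_here = 19, max_so_far = 33
Position 8 (value 4): max_ending_here = 23, max_so_far = 33
Position 9 (value 13): max_ending_here = 36, max_so_far = 36

Maximum subarray: [12, 19, 2, -9, -19, 2, 12, 4, 13]
Maximum sum: 36

The maximum subarray is [12, 19, 2, -9, -19, 2, 12, 4, 13] with sum 36. This subarray runs from index 1 to index 9.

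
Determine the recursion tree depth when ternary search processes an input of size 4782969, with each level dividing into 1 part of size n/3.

For divide and conquer with division factor 3:

Problem sizes at each level:
Level 0: 4782969
Level 1: 1594323
Level 2: 531441
Level 3: 177147
Level 4: 59049
Level 5: 19683
Level 6: 6561
Level 7: 2187
Level 8: 729
Level 9: 243
Level 10: 81
Level 11: 27
Level 12: 9
Level 13: 3
Level 14: 1

The root is level 0 and the size-1 base case is level 14 (the tree spans levels 0 through 14, i.e. 15 levels counting the root), so the depth is the number of divisions: log_3(4782969) = 14

The recursion tree depth is log_3(4782969) = 14. At each level, the problem size is divided by 3, so it takes 14 divisions to reduce to a base case of size 1. The algorithm makes 1 recursive call at each level.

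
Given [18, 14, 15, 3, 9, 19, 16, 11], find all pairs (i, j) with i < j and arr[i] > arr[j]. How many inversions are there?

Finding inversions in [18, 14, 15, 3, 9, 19, 16, 11]:

(0, 1): arr[0]=18 > arr[1]=14
(0, 2): arr[0]=18 > arr[2]=15
(0, 3): arr[0]=18 > arr[3]=3
(0, 4): arr[0]=18 > arr[4]=9
(0, 6): arr[0]=18 > arr[6]=16
(0, 7): arr[0]=18 > arr[7]=11
(1, 3): arr[1]=14 > arr[3]=3
(1, 4): arr[1]=14 > arr[4]=9
(1, 7): arr[1]=14 > arr[7]=11
(2, 3): arr[2]=15 > arr[3]=3
(2, 4): arr[2]=15 > arr[4]=9
(2, 7): arr[2]=15 > arr[7]=11
(5, 6): arr[5]=19 > arr[6]=16
(5, 7): arr[5]=19 > arr[7]=11
(6, 7): arr[6]=16 > arr[7]=11

Total inversions: 15

The array has 15 inversion(s): (0,1), (0,2), (0,3), (0,4), (0,6), (0,7), (1,3), (1,4), (1,7), (2,3), (2,4), (2,7), (5,6), (5,7), (6,7). Each pair (i,j) satisfies i < j and arr[i] > arr[j].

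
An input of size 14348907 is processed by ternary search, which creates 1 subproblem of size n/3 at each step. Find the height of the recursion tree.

For divide and conquer with division factor 3:

Problem sizes at each level:
Level 0: 14348907
Level 1: 4782969
Level 2: 1594323
Level 3: 531441
Level 4: 177147
Level 5: 59049
Level 6: 19683
Level 7: 6561
Level 8: 2187
Level 9: 729
Level 10: 243
Level 11: 81
Level 12: 27
Level 13: 9
Level 14: 3
Level 15: 1

The root is level 0 and the size-1 base case is level 15 (the tree spans levels 0 through 15, i.e. 16 levels counting the root), so the depth is the number of divisions: log_3(14348907) = 15

The recursion tree depth is log_3(14348907) = 15. At each level, the problem size is divided by 3, so it takes 15 divisions to reduce to a base case of size 1. The algorithm makes 1 recursive call at each level.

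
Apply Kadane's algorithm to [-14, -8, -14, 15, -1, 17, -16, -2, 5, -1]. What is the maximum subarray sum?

Using Kadane's algorithm on [-14, -8, -14, 15, -1, 17, -16, -2, 5, -1]:

Scanning through the array:
Position 1 (value -8): max_ending_here = -8, max_so_far = -8
Position 2 (value -14): max_ending_here = -14, max_so_far = -8
Position 3 (value 15): max_ending_here = 15, max_so_far = 15
Position 4 (value -1): max_ending_here = 14, max_so_far = 15
Position 5 (value 17): max_ending_here = 31, max_so_far = 31
Position 6 (value -16): max_ending_here = 15, max_so_far = 31
Position 7 (value -2): max_ending_here = 13, max_so_far = 31
Position 8 (value 5): max_ending_here = 18, max_so_far = 31
Position 9 (value -1): max_ending_here = 17, max_so_far = 31

Maximum subarray: [15, -1, 17]
Maximum sum: 31

The maximum subarray is [15, -1, 17] with sum 31. This subarray runs from index 3 to index 5.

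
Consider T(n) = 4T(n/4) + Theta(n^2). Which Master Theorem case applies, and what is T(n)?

Master Theorem for T(n) = 4T(n/4) + O(n^2):

a = 4, b = 4, c = 2
log_b(a) = log_4(4) = 1.0000

Case 3: c = 2 > log_4(4) = 1.0000
T(n) = O(n^2) = O(n^2)

For T(n) = 4T(n/4) + O(n^2): log_4(4) = 1.0000. This is Case 3 of the Master Theorem (c > log_b(a), work dominated by root), giving O(n^2).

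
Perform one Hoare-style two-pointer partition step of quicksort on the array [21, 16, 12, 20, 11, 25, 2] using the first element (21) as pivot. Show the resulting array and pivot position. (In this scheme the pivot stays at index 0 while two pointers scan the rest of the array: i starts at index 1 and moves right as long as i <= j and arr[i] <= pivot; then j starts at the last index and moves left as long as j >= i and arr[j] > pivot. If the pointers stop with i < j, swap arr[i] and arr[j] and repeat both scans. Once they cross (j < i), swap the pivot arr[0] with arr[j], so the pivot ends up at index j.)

Hoare-style two-pointer partition with pivot = 21:

Initial array: [21, 16, 12, 20, 11, 25, 2]

Pointers start at i = 1, j = 6.
i stops at index 5 (arr[5]=25 > 21), j stops at index 6 (arr[6]=2 <= 21): swap arr[5] and arr[6], array becomes [21, 16, 12, 20, 11, 2, 25]
i ends at 6, j ends at 5: the pointers have crossed (j < i), so scanning stops.

Swap pivot arr[0] with arr[5] to place pivot at position 5: [2, 16, 12, 20, 11, 21, 25]
Pivot position: 5

After partitioning with pivot 21, the array becomes [2, 16, 12, 20, 11, 21, 25]. The pivot is placed at index 5. All elements to the left of the pivot are <= 21, and all elements to the right are > 21.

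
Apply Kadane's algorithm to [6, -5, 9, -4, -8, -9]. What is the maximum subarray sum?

Using Kadane's algorithm on [6, -5, 9, -4, -8, -9]:

Scanning through the array:
Position 1 (value -5): max_ending_here = 1, max_so_far = 6
Position 2 (value 9): max_ending_here = 10, max_so_far = 10
Position 3 (value -4): max_ending_here = 6, max_so_far = 10
Position 4 (value -8): max_ending_here = -2, max_so_far = 10
Position 5 (value -9): max_ending_here = -9, max_so_far = 10

Maximum subarray: [6, -5, 9]
Maximum sum: 10

The maximum subarray is [6, -5, 9] with sum 10. This subarray runs from index 0 to index 2.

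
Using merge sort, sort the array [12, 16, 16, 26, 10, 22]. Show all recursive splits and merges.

Merge sort trace:

Split: [12, 16, 16, 26, 10, 22] -> [12, 16, 16] and [26, 10, 22]
  Split: [12, 16, 16] -> [12] and [16, 16]
    Split: [16, 16] -> [16] and [16]
    Merge: [16] + [16] -> [16, 16]
  Merge: [12] + [16, 16] -> [12, 16, 16]
  Split: [26, 10, 22] -> [26] and [10, 22]
    Split: [10, 22] -> [10] and [22]
    Merge: [10] + [22] -> [10, 22]
  Merge: [26] + [10, 22] -> [10, 22, 26]
Merge: [12, 16, 16] + [10, 22, 26] -> [10, 12, 16, 16, 22, 26]

Final sorted array: [10, 12, 16, 16, 22, 26]

The merge sort proceeds by recursively splitting the array and merging sorted halves.
After all merges, the sorted array is [10, 12, 16, 16, 22, 26].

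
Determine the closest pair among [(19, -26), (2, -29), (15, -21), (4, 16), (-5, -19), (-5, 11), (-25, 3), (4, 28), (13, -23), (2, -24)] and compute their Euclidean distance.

Computing all pairwise distances among 10 points:

d((19, -26), (2, -29)) = 17.2627
d((19, -26), (15, -21)) = 6.4031
d((19, -26), (4, 16)) = 44.5982
d((19, -26), (-5, -19)) = 25.0
d((19, -26), (-5, 11)) = 44.1022
d((19, -26), (-25, 3)) = 52.6972
d((19, -26), (4, 28)) = 56.0446
d((19, -26), (13, -23)) = 6.7082
d((19, -26), (2, -24)) = 17.1172
d((2, -29), (15, -21)) = 15.2643
d((2, -29), (4, 16)) = 45.0444
d((2, -29), (-5, -19)) = 12.2066
d((2, -29), (-5, 11)) = 40.6079
d((2, -29), (-25, 3)) = 41.8688
d((2, -29), (4, 28)) = 57.0351
d((2, -29), (13, -23)) = 12.53
d((2, -29), (2, -24)) = 5.0
d((15, -21), (4, 16)) = 38.6005
d((15, -21), (-5, -19)) = 20.0998
d((15, -21), (-5, 11)) = 37.7359
d((15, -21), (-25, 3)) = 46.6476
d((15, -21), (4, 28)) = 50.2195
d((15, -21), (13, -23)) = 2.8284 <-- minimum
d((15, -21), (2, -24)) = 13.3417
d((4, 16), (-5, -19)) = 36.1386
d((4, 16), (-5, 11)) = 10.2956
d((4, 16), (-25, 3)) = 31.7805
d((4, 16), (4, 28)) = 12.0
d((4, 16), (13, -23)) = 40.025
d((4, 16), (2, -24)) = 40.05
d((-5, -19), (-5, 11)) = 30.0
d((-5, -19), (-25, 3)) = 29.7321
d((-5, -19), (4, 28)) = 47.8539
d((-5, -19), (13, -23)) = 18.4391
d((-5, -19), (2, -24)) = 8.6023
d((-5, 11), (-25, 3)) = 21.5407
d((-5, 11), (4, 28)) = 19.2354
d((-5, 11), (13, -23)) = 38.4708
d((-5, 11), (2, -24)) = 35.6931
d((-25, 3), (4, 28)) = 38.2884
d((-25, 3), (13, -23)) = 46.0435
d((-25, 3), (2, -24)) = 38.1838
d((4, 28), (13, -23)) = 51.788
d((4, 28), (2, -24)) = 52.0384
d((13, -23), (2, -24)) = 11.0454

Closest pair: (15, -21) and (13, -23) with distance 2.8284

The closest pair is (15, -21) and (13, -23) with Euclidean distance 2.8284. For 10 points, brute-force pairwise comparison is shown above. For large n, the divide-and-conquer algorithm (sort by x, recurse on halves, check the dividing strip) achieves O(n log n).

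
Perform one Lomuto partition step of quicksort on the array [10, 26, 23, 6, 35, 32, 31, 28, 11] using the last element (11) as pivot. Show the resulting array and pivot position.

Lomuto partition with pivot = 11:

Initial array: [10, 26, 23, 6, 35, 32, 31, 28, 11]

arr[0]=10 <= 11: swap with position 0, array becomes [10, 26, 23, 6, 35, 32, 31, 28, 11]
arr[1]=26 > 11: no swap
arr[2]=23 > 11: no swap
arr[3]=6 <= 11: swap with position 1, array becomes [10, 6, 23, 26, 35, 32, 31, 28, 11]
arr[4]=35 > 11: no swap
arr[5]=32 > 11: no swap
arr[6]=31 > 11: no swap
arr[7]=28 > 11: no swap

Place pivot at position 2: [10, 6, 11, 26, 35, 32, 31, 28, 23]
Pivot position: 2

After partitioning with pivot 11, the array becomes [10, 6, 11, 26, 35, 32, 31, 28, 23]. The pivot is placed at index 2. All elements to the left of the pivot are <= 11, and all elements to the right are > 11.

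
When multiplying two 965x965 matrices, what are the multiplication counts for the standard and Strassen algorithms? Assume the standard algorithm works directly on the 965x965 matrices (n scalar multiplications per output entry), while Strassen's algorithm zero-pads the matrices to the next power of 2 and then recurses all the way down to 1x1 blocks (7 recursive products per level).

Matrix multiplication for 965x965 matrices:

Strassen's algorithm requires power-of-2 dimensions. Pad 965x965 to 1024x1024 (next power of 2).

Standard algorithm: 965^3 = 898632125 multiplications
Strassen's algorithm: 7^(log2(1024)) = 7^10 = 282475249 multiplications
Savings: 898632125 - 282475249 = 616156876 multiplications

Standard: 898632125 multiplications (965^3). Strassen: 282475249 multiplications (7^10, after padding to 1024x1024). Strassen reduces 8 recursive multiplications to 7 at each level.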